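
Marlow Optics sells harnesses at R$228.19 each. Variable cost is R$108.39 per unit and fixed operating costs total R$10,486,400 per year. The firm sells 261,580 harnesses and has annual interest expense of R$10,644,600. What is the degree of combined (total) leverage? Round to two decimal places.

Total contribution margin = 261,580 × R$119.80 = R$31,337,284.00.
Subtracting fixed costs: EBIT = R$31,337,284.00 − R$10,486,400 = R$20,850,884.00. Interest = R$10,644,600.00, so EBIT − I = R$10,206,284.00.
DCL = contribution ÷ (EBIT − I) = R$31,337,284.00 ÷ R$10,206,284.00 = 3.0704.

3.07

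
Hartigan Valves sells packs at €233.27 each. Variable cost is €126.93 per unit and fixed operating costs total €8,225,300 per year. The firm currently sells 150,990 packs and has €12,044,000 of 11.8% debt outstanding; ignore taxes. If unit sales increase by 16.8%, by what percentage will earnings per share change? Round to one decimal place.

Contribution at this volume is 150,990 × €106.34 = €16,056,276.60.
Subtracting fixed costs: EBIT = €16,056,276.60 − €8,225,300 = €7,830,976.60.
Interest = €1,421,192.00, so EBIT − I = €6,409,784.60.
DCL = total CM / (EBIT − I) = €16,056,276.60 / €6,409,784.60 = 2.5050.
EPS therefore changes by 2.5050 × (+16.8%) = +42.1%.

+42.1%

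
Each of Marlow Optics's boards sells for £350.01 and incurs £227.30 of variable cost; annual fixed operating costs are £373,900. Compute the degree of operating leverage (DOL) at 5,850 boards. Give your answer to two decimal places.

Contribution at this volume is 5,850 × £122.71 = £717,853.50.
Subtracting fixed costs: EBIT = £717,853.50 − £373,900 = £343,953.50.
Degree of operating leverage = £717,853.50 / £343,953.50 = 2.0871.

2.09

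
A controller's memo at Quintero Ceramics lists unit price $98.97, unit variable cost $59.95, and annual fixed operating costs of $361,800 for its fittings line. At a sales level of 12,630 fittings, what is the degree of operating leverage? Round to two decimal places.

At 12,630 units, contribution = 12,630 × $39.02 = $492,822.60.
EBIT = $492,822.60 − $361,800 = $131,022.60.
DOL = contribution ÷ EBIT = $492,822.60 ÷ $131,022.60 = 3.7614.

3.76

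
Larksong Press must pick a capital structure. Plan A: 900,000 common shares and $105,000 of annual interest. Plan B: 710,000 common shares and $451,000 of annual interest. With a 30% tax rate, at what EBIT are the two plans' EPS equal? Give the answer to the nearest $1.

$1,743,947

At indifference, (EBIT − 105,000)(1 − t)/900,000 = (EBIT − 451,000)(1 − t)/710,000.
The (1 − t) factor cancels: (EBIT − 105,000) × 710,000 = (EBIT − 451,000) × 900,000.
EBIT × (900,000 − 710,000) = 451,000 × 900,000 − 105,000 × 710,000 = 331,350,000,000, so EBIT = 331,350,000,000 ÷ 190,000 = 1,743,947.37.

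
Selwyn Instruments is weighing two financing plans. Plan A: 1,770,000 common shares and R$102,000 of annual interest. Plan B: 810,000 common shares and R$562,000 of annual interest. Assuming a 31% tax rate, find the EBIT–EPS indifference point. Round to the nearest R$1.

At indifference, (EBIT − 102,000)(1 − t)/1,770,000 = (EBIT − 562,000)(1 − t)/810,000.
The (1 − t) factor cancels: (EBIT − 102,000) × 810,000 = (EBIT − 562,000) × 1,770,000.
EBIT × (1,770,000 − 810,000) = 562,000 × 1,770,000 − 102,000 × 810,000 = 912,120,000,000, so EBIT = 912,120,000,000 ÷ 960,000 = 950,125.00.

R$950,125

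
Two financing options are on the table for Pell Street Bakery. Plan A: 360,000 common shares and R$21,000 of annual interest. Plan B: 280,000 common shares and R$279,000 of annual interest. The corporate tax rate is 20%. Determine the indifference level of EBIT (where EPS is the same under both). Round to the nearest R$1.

Set EPS_A = EPS_B: (EBIT − R$21,000)(1 − 0.20) ÷ 360,000 = (EBIT − R$279,000)(1 − 0.20) ÷ 280,000.
The (1 − t) factor cancels: (EBIT − 21,000) × 280,000 = (EBIT − 279,000) × 360,000.
EBIT × (360,000 − 280,000) = 279,000 × 360,000 − 21,000 × 280,000 = 94,560,000,000, so EBIT = 94,560,000,000 ÷ 80,000 = 1,182,000.00.

R$1,182,000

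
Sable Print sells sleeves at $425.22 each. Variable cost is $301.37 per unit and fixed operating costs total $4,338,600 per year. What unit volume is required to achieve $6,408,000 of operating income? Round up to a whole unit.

Each unit contributes $425.22 − $301.37 = $123.85.
Units = (FC + target) / CM = ($4,338,600 + $6,408,000) / $123.85 = 86,771.09, so 86,772 sleeves.

86,772 sleeves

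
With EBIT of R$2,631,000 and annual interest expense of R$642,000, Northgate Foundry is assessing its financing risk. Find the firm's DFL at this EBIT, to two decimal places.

Interest = R$642,000.00.
DFL = EBIT ÷ (EBIT − I) = R$2,631,000 ÷ (R$2,631,000 − R$642,000.00) = R$2,631,000 ÷ R$1,989,000.00 = 1.3228.

1.32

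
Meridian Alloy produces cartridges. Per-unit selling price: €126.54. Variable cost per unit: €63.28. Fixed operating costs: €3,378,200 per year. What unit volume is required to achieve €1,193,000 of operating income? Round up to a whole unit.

72,261 cartridges

Each unit contributes €126.54 − €63.28 = €63.26.
Units = (FC + target) / CM = (€3,378,200 + €1,193,000) / €63.26 = 72,260.51, so 72,261 cartridges.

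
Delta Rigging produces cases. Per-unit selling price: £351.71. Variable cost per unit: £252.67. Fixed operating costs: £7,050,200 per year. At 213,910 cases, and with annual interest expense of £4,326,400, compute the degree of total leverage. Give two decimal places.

Total contribution margin = 213,910 × £99.04 = £21,185,646.40.
EBIT = £21,185,646.40 − £7,050,200 = £14,135,446.40. Interest = £4,326,400.00.
DOL = £21,185,646.40 ÷ £14,135,446.40 = 1.4988; DFL = £14,135,446.40 ÷ £9,809,046.40 = 1.4411.
DCL = DOL × DFL = 1.4988 × 1.4411 = 2.1599.

2.16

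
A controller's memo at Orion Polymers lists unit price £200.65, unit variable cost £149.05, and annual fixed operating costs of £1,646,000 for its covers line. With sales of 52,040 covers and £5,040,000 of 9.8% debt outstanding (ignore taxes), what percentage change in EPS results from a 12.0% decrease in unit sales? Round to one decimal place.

Contribution at this volume is 52,040 × £51.60 = £2,685,264.00.
Subtracting fixed costs: EBIT = £2,685,264.00 − £1,646,000 = £1,039,264.00.
After interest of £493,920.00, pre-tax earnings = £545,344.00.
DCL = total CM / (EBIT − I) = £2,685,264.00 / £545,344.00 = 4.9240.
%ΔEPS = DCL × %ΔSales = 4.9240 × -12.0% = -59.1%.

-59.1%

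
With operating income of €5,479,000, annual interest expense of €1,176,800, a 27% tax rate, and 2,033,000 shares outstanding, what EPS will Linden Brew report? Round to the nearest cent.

€1.54

Pre-tax income = €5,479,000 − €1,176,800.00 = €4,302,200.00.
After tax at 27%: net income = €4,302,200.00 × 0.73 = €3,140,606.00.
Per share: €3,140,606.00 / 2,033,000 shares = €1.54.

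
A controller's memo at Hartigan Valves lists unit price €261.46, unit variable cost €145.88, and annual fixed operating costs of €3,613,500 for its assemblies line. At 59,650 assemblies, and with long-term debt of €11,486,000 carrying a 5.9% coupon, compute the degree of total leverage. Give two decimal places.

2.65

At 59,650 units, contribution = 59,650 × €115.58 = €6,894,347.00.
Subtracting fixed costs: EBIT = €6,894,347.00 − €3,613,500 = €3,280,847.00. Interest = €677,674.00.
DOL = €6,894,347.00 ÷ €3,280,847.00 = 2.1014; DFL = €3,280,847.00 ÷ €2,603,173.00 = 1.2603.
DCL = DOL × DFL = 2.1014 × 1.2603 = 2.6484.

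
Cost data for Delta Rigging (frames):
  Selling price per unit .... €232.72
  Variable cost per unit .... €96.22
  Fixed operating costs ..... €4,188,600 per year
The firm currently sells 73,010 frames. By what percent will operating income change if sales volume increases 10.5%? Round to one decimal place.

Total contribution margin = 73,010 × €136.50 = €9,965,865.00.
EBIT = €9,965,865.00 − €4,188,600 = €5,777,265.00.
So DOL = total CM / EBIT = €9,965,865.00 / €5,777,265.00 = 1.7250.
Operating income changes by 1.7250 × +10.5% = +18.1%.

+18.1%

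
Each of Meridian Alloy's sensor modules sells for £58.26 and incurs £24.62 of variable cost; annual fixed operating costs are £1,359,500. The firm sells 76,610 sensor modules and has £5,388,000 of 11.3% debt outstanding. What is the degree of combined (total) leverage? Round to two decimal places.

4.23

At 76,610 units, contribution = 76,610 × £33.64 = £2,577,160.40.
Operating income = contribution − fixed costs = £2,577,160.40 − £1,359,500 = £1,217,660.40. Interest = £608,844.00, so EBIT − I = £608,816.40.
Degree of total leverage = total CM / (EBIT − interest) = £2,577,160.40 / £608,816.40 = 4.2331.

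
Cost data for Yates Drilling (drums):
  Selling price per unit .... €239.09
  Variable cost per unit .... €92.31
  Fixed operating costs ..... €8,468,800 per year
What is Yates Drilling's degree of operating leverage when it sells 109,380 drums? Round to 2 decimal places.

Total contribution margin = 109,380 × €146.78 = €16,054,796.40.
Operating income = contribution − fixed costs = €16,054,796.40 − €8,468,800 = €7,585,996.40.
DOL = contribution ÷ EBIT = €16,054,796.40 ÷ €7,585,996.40 = 2.1164.

2.12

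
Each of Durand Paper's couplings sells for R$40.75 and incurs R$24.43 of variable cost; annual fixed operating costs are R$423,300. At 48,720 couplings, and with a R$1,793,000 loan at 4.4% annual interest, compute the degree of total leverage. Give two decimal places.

2.71

At 48,720 units, contribution = 48,720 × R$16.32 = R$795,110.40.
Subtracting fixed costs: EBIT = R$795,110.40 − R$423,300 = R$371,810.40. Interest = R$78,892.00, so EBIT − I = R$292,918.40.
Degree of total leverage = total CM / (EBIT − interest) = R$795,110.40 / R$292,918.40 = 2.7144.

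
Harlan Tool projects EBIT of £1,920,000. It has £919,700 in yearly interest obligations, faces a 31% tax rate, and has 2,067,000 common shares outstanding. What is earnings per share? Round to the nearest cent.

Interest = £919,700.00, so EBT = £1,920,000 − £919,700.00 = £1,000,300.00.
Net income = £1,000,300.00 × (1 − 0.31) = £690,207.00.
Per share: £690,207.00 / 2,067,000 shares = £0.33.

£0.33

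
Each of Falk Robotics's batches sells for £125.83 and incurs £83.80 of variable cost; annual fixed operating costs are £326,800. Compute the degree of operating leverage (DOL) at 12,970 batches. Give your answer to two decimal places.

2.50

Contribution at this volume is 12,970 × £42.03 = £545,129.10.
Subtracting fixed costs: EBIT = £545,129.10 − £326,800 = £218,329.10.
Degree of operating leverage = £545,129.10 / £218,329.10 = 2.4968.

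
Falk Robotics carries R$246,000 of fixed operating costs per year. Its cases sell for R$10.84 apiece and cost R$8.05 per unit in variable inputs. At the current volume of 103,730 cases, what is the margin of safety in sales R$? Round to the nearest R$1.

Contribution margin per unit = R$10.84 − R$8.05 = R$2.79. Break-even units = R$246,000 ÷ R$2.79 = 88,172.04; break-even revenue = 88,172.04 × R$10.84 = R$955,784.95.
Actual sales revenue = 103,730 × R$10.84 = R$1,124,433.20.
Margin of safety = R$1,124,433.20 − R$955,784.95 = R$168,648.

R$168,648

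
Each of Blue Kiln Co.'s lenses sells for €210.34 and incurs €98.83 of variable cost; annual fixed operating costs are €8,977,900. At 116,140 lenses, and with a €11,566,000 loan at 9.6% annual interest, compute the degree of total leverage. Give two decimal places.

4.52

Contribution at this volume is 116,140 × €111.51 = €12,950,771.40.
Operating income = contribution − fixed costs = €12,950,771.40 − €8,977,900 = €3,972,871.40. Interest = €1,110,336.00, so EBIT − I = €2,862,535.40.
Degree of total leverage = total CM / (EBIT − interest) = €12,950,771.40 / €2,862,535.40 = 4.5242.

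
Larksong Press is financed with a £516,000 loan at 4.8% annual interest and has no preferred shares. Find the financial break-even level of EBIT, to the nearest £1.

£24,768

Annual interest = 4.8% × £516,000 = £24,768.00.
With no preferred dividends, EPS = 0 when EBIT exactly covers interest, so the financial break-even EBIT is £24,768.00.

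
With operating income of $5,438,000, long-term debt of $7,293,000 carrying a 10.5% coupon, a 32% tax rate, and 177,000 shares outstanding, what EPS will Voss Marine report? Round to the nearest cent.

Interest = $765,765.00, so EBT = $5,438,000 − $765,765.00 = $4,672,235.00.
After tax at 32%: net income = $4,672,235.00 × 0.68 = $3,177,119.80.
Per share: $3,177,119.80 / 177,000 shares = $17.95.

$17.95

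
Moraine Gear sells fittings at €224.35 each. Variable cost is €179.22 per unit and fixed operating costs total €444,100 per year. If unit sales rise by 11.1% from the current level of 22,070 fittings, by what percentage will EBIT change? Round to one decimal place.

+20.0%

Contribution at this volume is 22,070 × €45.13 = €996,019.10.
EBIT = €996,019.10 − €444,100 = €551,919.10.
DOL = contribution ÷ EBIT = €996,019.10 ÷ €551,919.10 = 1.8046.
So EBIT moves 1.8046 × (+11.1%) = +20.0%.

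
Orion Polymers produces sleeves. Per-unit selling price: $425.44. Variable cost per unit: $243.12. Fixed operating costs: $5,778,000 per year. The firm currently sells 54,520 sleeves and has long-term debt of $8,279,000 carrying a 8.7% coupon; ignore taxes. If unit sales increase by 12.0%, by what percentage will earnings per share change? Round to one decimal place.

At 54,520 units, contribution = 54,520 × $182.32 = $9,940,086.40.
Operating income = contribution − fixed costs = $9,940,086.40 − $5,778,000 = $4,162,086.40.
Interest = $720,273.00, so EBIT − I = $3,441,813.40.
Degree of combined leverage = contribution ÷ (EBIT − I) = $9,940,086.40 ÷ $3,441,813.40 = 2.8880.
%ΔEPS = DCL × %ΔSales = 2.8880 × +12.0% = +34.7%.

+34.7%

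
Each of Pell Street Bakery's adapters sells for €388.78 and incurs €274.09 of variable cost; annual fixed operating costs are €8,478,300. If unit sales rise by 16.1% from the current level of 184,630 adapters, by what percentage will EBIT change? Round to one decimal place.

At 184,630 units, contribution = 184,630 × €114.69 = €21,175,214.70.
EBIT = €21,175,214.70 − €8,478,300 = €12,696,914.70.
So DOL = total CM / EBIT = €21,175,214.70 / €12,696,914.70 = 1.6677.
So EBIT moves 1.6677 × (+16.1%) = +26.9%.

+26.9%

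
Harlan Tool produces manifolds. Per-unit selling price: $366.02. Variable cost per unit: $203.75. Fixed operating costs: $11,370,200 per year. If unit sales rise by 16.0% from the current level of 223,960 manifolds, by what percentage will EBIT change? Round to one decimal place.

At 223,960 units, contribution = 223,960 × $162.27 = $36,341,989.20.
Operating income = contribution − fixed costs = $36,341,989.20 − $11,370,200 = $24,971,789.20.
DOL = contribution ÷ EBIT = $36,341,989.20 ÷ $24,971,789.20 = 1.4553.
%ΔEBIT = DOL × %ΔSales = 1.4553 × +16.0% = +23.3%.

+23.3%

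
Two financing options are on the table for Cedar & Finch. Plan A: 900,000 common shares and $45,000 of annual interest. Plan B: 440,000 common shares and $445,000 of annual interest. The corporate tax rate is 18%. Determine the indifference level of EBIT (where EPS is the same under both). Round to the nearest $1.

$827,609

Set EPS_A = EPS_B: (EBIT − $45,000)(1 − 0.18) ÷ 900,000 = (EBIT − $445,000)(1 − 0.18) ÷ 440,000.
The (1 − t) factor cancels: (EBIT − 45,000) × 440,000 = (EBIT − 445,000) × 900,000.
Solving, EBIT = (445,000·900,000 − 45,000·440,000) / (900,000 − 440,000) = 380,700,000,000 / 460,000 = 827,608.70.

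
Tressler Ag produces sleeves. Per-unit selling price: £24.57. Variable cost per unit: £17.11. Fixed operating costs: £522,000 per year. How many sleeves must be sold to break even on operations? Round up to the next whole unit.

69,974 sleeves

Unit CM = price − variable cost = £24.57 − £17.11 = £7.46.
Break-even Q = £522,000 / £7.46 = 69,973.19 → 69,974 sleeves.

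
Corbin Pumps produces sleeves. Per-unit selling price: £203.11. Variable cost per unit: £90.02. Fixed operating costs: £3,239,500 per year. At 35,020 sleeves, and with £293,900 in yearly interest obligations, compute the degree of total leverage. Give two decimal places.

9.27

Total contribution margin = 35,020 × £113.09 = £3,960,411.80.
Operating income = contribution − fixed costs = £3,960,411.80 − £3,239,500 = £720,911.80. Interest = £293,900.00, so EBIT − I = £427,011.80.
Degree of total leverage = total CM / (EBIT − interest) = £3,960,411.80 / £427,011.80 = 9.2747.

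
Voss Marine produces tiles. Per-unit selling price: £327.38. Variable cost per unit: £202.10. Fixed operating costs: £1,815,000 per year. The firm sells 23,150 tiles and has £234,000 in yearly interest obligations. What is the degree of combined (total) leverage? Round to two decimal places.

At 23,150 units, contribution = 23,150 × £125.28 = £2,900,232.00.
Operating income = contribution − fixed costs = £2,900,232.00 − £1,815,000 = £1,085,232.00. Interest = £234,000.00, so EBIT − I = £851,232.00.
Degree of total leverage = total CM / (EBIT − interest) = £2,900,232.00 / £851,232.00 = 3.4071.

3.41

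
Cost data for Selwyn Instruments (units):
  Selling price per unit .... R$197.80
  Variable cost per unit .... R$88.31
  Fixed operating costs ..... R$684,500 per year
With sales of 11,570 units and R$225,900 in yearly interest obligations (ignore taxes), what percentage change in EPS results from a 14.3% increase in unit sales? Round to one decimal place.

+50.8%

Total contribution margin = 11,570 × R$109.49 = R$1,266,799.30.
EBIT = R$1,266,799.30 − R$684,500 = R$582,299.30.
After interest of R$225,900.00, pre-tax earnings = R$356,399.30.
Degree of combined leverage = contribution ÷ (EBIT − I) = R$1,266,799.30 ÷ R$356,399.30 = 3.5544.
%ΔEPS = DCL × %ΔSales = 3.5544 × +14.3% = +50.8%.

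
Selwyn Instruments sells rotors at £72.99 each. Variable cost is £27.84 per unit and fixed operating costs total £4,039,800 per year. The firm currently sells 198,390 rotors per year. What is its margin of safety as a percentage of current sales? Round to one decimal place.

54.9%

Unit CM = price − variable cost = £72.99 − £27.84 = £45.15. Break-even units = £4,039,800 ÷ £45.15 = 89,475.08; break-even revenue = 89,475.08 × £72.99 = £6,530,786.31.
Current sales = 198,390 × £72.99 = £14,480,486.10.
Margin of safety = (£14,480,486.10 − £6,530,786.31) ÷ £14,480,486.10 = 54.9%.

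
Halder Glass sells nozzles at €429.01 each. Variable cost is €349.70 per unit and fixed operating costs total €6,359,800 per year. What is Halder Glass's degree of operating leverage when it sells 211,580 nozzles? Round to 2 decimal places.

1.61

At 211,580 units, contribution = 211,580 × €79.31 = €16,780,409.80.
EBIT = €16,780,409.80 − €6,359,800 = €10,420,609.80.
Degree of operating leverage = €16,780,409.80 / €10,420,609.80 = 1.6103.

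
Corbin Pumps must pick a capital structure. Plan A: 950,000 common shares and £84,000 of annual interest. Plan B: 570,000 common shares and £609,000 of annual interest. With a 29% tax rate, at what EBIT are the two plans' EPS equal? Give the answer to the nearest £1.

Set EPS_A = EPS_B: (EBIT − £84,000)(1 − 0.29) ÷ 950,000 = (EBIT − £609,000)(1 − 0.29) ÷ 570,000.
The (1 − t) factor cancels: (EBIT − 84,000) × 570,000 = (EBIT − 609,000) × 950,000.
Solving, EBIT = (609,000·950,000 − 84,000·570,000) / (950,000 − 570,000) = 530,670,000,000 / 380,000 = 1,396,500.00.

£1,396,500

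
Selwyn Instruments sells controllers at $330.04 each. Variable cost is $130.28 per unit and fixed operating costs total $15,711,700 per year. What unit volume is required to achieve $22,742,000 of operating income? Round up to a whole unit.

Each unit contributes $330.04 − $130.28 = $199.76.
Required volume = (fixed costs + target profit) ÷ CM = ($15,711,700 + $22,742,000) ÷ $199.76 = 192,499.50, so 192,500 controllers.

192,500 controllers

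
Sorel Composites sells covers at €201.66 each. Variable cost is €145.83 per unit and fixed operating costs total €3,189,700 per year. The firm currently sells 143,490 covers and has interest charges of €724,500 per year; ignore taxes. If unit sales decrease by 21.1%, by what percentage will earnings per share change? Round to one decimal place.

-41.3%

Contribution at this volume is 143,490 × €55.83 = €8,011,046.70.
Operating income = contribution − fixed costs = €8,011,046.70 − €3,189,700 = €4,821,346.70.
After interest of €724,500.00, pre-tax earnings = €4,096,846.70.
DCL = total CM / (EBIT − I) = €8,011,046.70 / €4,096,846.70 = 1.9554.
EPS therefore changes by 1.9554 × (-21.1%) = -41.3%.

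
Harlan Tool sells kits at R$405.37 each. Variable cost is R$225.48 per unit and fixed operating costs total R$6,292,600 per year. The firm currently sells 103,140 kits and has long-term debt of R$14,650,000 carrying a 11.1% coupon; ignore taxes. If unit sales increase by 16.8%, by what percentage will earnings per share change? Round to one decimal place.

+29.3%

At 103,140 units, contribution = 103,140 × R$179.89 = R$18,553,854.60.
Subtracting fixed costs: EBIT = R$18,553,854.60 − R$6,292,600 = R$12,261,254.60.
After interest of R$1,626,150.00, pre-tax earnings = R$10,635,104.60.
DCL = total CM / (EBIT − I) = R$18,553,854.60 / R$10,635,104.60 = 1.7446.
%ΔEPS = DCL × %ΔSales = 1.7446 × +16.8% = +29.3%.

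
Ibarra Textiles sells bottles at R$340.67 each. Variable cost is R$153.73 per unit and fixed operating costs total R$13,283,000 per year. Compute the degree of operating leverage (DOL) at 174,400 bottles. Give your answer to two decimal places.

Contribution at this volume is 174,400 × R$186.94 = R$32,602,336.00.
Subtracting fixed costs: EBIT = R$32,602,336.00 − R$13,283,000 = R$19,319,336.00.
So DOL = total CM / EBIT = R$32,602,336.00 / R$19,319,336.00 = 1.6875.

1.69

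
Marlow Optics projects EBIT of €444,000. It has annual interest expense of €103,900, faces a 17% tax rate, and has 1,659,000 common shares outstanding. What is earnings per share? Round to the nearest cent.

€0.17

Interest = €103,900.00, so EBT = €444,000 − €103,900.00 = €340,100.00.
After tax at 17%: net income = €340,100.00 × 0.83 = €282,283.00.
EPS = €282,283.00 ÷ 1,659,000 = €0.17.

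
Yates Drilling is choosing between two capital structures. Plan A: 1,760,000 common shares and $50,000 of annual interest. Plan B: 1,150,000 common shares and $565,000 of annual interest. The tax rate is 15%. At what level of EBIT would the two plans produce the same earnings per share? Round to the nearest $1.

$1,535,902

Set EPS_A = EPS_B: (EBIT − $50,000)(1 − 0.15) ÷ 1,760,000 = (EBIT − $565,000)(1 − 0.15) ÷ 1,150,000.
The (1 − t) factor cancels: (EBIT − 50,000) × 1,150,000 = (EBIT − 565,000) × 1,760,000.
Solving, EBIT = (565,000·1,760,000 − 50,000·1,150,000) / (1,760,000 − 1,150,000) = 936,900,000,000 / 610,000 = 1,535,901.64.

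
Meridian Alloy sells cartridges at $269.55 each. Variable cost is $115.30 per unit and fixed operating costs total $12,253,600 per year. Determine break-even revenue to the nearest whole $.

$21,413,017

Contribution margin per unit = $269.55 − $115.30 = $154.25, a CM ratio of $154.25 ÷ $269.55 = 0.5723.
Break-even sales = FC ÷ CM ratio = $12,253,600 × $269.55 / $154.25 = $21,413,017.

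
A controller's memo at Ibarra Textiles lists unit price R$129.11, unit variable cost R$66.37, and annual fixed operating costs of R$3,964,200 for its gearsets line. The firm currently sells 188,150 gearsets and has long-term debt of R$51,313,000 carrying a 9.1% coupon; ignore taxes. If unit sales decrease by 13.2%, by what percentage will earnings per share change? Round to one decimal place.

-49.1%

Total contribution margin = 188,150 × R$62.74 = R$11,804,531.00.
EBIT = R$11,804,531.00 − R$3,964,200 = R$7,840,331.00.
Interest = R$4,669,483.00, so EBIT − I = R$3,170,848.00.
DCL = total CM / (EBIT − I) = R$11,804,531.00 / R$3,170,848.00 = 3.7228.
EPS therefore changes by 3.7228 × (-13.2%) = -49.1%.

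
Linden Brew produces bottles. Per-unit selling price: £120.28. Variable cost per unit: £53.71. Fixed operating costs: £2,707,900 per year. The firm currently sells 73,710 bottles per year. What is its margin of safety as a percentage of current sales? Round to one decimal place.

Each unit contributes £120.28 − £53.71 = £66.57. Break-even units = £2,707,900 ÷ £66.57 = 40,677.48; break-even revenue = 40,677.48 × £120.28 = £4,892,687.58.
Current sales = 73,710 × £120.28 = £8,865,838.80.
Margin of safety = (£8,865,838.80 − £4,892,687.58) ÷ £8,865,838.80 = 44.8%.

44.8%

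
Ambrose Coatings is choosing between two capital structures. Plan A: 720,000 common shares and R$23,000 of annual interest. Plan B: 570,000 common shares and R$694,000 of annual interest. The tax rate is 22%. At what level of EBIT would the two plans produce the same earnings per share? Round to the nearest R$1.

R$3,243,800

Set EPS_A = EPS_B: (EBIT − R$23,000)(1 − 0.22) ÷ 720,000 = (EBIT − R$694,000)(1 − 0.22) ÷ 570,000.
The (1 − t) factor cancels: (EBIT − 23,000) × 570,000 = (EBIT − 694,000) × 720,000.
EBIT × (720,000 − 570,000) = 694,000 × 720,000 − 23,000 × 570,000 = 486,570,000,000, so EBIT = 486,570,000,000 ÷ 150,000 = 3,243,800.00.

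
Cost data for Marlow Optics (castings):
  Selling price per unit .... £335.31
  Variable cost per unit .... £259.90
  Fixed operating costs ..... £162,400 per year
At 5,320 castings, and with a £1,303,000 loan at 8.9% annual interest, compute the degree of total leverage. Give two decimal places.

3.27

Contribution at this volume is 5,320 × £75.41 = £401,181.20.
Operating income = contribution − fixed costs = £401,181.20 − £162,400 = £238,781.20. Interest = £115,967.00.
DOL = £401,181.20 ÷ £238,781.20 = 1.6801; DFL = £238,781.20 ÷ £122,814.20 = 1.9442.
DCL = DOL × DFL = 1.6801 × 1.9442 = 3.2665.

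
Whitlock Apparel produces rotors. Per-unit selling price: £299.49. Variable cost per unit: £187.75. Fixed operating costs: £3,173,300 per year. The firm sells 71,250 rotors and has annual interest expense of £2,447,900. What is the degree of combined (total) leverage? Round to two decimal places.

3.40

Contribution at this volume is 71,250 × £111.74 = £7,961,475.00.
EBIT = £7,961,475.00 − £3,173,300 = £4,788,175.00. Interest = £2,447,900.00.
DOL = £7,961,475.00 ÷ £4,788,175.00 = 1.6627; DFL = £4,788,175.00 ÷ £2,340,275.00 = 2.0460.
DCL = DOL × DFL = 1.6627 × 2.0460 = 3.4019.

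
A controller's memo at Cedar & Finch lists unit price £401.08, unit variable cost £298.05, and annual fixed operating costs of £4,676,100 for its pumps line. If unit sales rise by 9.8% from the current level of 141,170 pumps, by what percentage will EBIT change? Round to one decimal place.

At 141,170 units, contribution = 141,170 × £103.03 = £14,544,745.10.
Operating income = contribution − fixed costs = £14,544,745.10 − £4,676,100 = £9,868,645.10.
DOL = contribution ÷ EBIT = £14,544,745.10 ÷ £9,868,645.10 = 1.4738.
So EBIT moves 1.4738 × (+9.8%) = +14.4%.

+14.4%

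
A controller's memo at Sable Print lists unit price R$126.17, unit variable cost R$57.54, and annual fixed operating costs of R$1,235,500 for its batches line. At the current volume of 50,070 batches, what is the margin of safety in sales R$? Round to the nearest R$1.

R$4,045,978

Contribution margin per unit = R$126.17 − R$57.54 = R$68.63. Break-even units = R$1,235,500 ÷ R$68.63 = 18,002.33; break-even revenue = 18,002.33 × R$126.17 = R$2,271,354.15.
Current sales = 50,070 × R$126.17 = R$6,317,331.90.
Margin of safety = R$6,317,331.90 − R$2,271,354.15 = R$4,045,978.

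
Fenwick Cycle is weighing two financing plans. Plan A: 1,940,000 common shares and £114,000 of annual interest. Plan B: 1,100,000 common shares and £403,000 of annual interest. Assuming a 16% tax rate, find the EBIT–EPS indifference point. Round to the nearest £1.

£781,452

Set EPS_A = EPS_B: (EBIT − £114,000)(1 − 0.16) ÷ 1,940,000 = (EBIT − £403,000)(1 − 0.16) ÷ 1,100,000.
Cancelling (1 − t) and cross-multiplying: 1,100,000·(EBIT − 114,000) = 1,940,000·(EBIT − 403,000).
EBIT × (1,940,000 − 1,100,000) = 403,000 × 1,940,000 − 114,000 × 1,100,000 = 656,420,000,000, so EBIT = 656,420,000,000 ÷ 840,000 = 781,452.38.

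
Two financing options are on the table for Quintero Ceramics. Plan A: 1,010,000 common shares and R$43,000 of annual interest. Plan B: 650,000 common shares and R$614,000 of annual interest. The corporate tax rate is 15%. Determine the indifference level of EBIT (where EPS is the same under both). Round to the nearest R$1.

At indifference, (EBIT − 43,000)(1 − t)/1,010,000 = (EBIT − 614,000)(1 − t)/650,000.
Cancelling (1 − t) and cross-multiplying: 650,000·(EBIT − 43,000) = 1,010,000·(EBIT − 614,000).
EBIT × (1,010,000 − 650,000) = 614,000 × 1,010,000 − 43,000 × 650,000 = 592,190,000,000, so EBIT = 592,190,000,000 ÷ 360,000 = 1,644,972.22.

R$1,644,972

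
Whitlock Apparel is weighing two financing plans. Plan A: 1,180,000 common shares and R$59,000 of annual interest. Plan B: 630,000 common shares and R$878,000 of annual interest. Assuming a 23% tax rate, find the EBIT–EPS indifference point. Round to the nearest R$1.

Set EPS_A = EPS_B: (EBIT − R$59,000)(1 − 0.23) ÷ 1,180,000 = (EBIT − R$878,000)(1 − 0.23) ÷ 630,000.
The (1 − t) factor cancels: (EBIT − 59,000) × 630,000 = (EBIT − 878,000) × 1,180,000.
EBIT × (1,180,000 − 630,000) = 878,000 × 1,180,000 − 59,000 × 630,000 = 998,870,000,000, so EBIT = 998,870,000,000 ÷ 550,000 = 1,816,127.27.

R$1,816,127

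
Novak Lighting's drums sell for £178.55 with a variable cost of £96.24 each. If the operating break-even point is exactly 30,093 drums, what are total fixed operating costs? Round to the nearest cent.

£2,476,954.83

Each unit contributes £178.55 − £96.24 = £82.31.
Since BE = FC / CM, FC = 30,093 × £82.31 = £2,476,954.83.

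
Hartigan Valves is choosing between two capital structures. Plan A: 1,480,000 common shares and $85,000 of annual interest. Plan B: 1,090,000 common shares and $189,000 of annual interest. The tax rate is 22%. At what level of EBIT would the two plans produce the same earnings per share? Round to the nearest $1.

Set EPS_A = EPS_B: (EBIT − $85,000)(1 − 0.22) ÷ 1,480,000 = (EBIT − $189,000)(1 − 0.22) ÷ 1,090,000.
Cancelling (1 − t) and cross-multiplying: 1,090,000·(EBIT − 85,000) = 1,480,000·(EBIT − 189,000).
EBIT × (1,480,000 − 1,090,000) = 189,000 × 1,480,000 − 85,000 × 1,090,000 = 187,070,000,000, so EBIT = 187,070,000,000 ÷ 390,000 = 479,666.67.

$479,667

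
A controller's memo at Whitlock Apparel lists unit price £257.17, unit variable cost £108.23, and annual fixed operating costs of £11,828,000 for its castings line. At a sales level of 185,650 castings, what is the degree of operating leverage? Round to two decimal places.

1.75

At 185,650 units, contribution = 185,650 × £148.94 = £27,650,711.00.
Subtracting fixed costs: EBIT = £27,650,711.00 − £11,828,000 = £15,822,711.00.
Degree of operating leverage = £27,650,711.00 / £15,822,711.00 = 1.7475.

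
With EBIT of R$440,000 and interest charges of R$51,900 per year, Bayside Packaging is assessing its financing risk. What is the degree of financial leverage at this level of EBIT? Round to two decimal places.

1.13

Annual interest charges come to R$51,900.00.
Degree of financial leverage = EBIT / (EBIT − interest) = R$440,000 / R$388,100.00 = 1.1337.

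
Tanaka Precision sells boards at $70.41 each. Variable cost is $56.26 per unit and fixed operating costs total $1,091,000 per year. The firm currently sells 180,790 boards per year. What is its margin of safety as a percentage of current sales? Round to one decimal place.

Contribution margin per unit = $70.41 − $56.26 = $14.15. Break-even units = $1,091,000 ÷ $14.15 = 77,102.47; break-even revenue = 77,102.47 × $70.41 = $5,428,785.16.
Actual sales revenue = 180,790 × $70.41 = $12,729,423.90.
Margin of safety = ($12,729,423.90 − $5,428,785.16) ÷ $12,729,423.90 = 57.4%.

57.4%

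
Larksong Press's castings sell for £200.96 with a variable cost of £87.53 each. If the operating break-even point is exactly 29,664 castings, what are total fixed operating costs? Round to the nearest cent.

Contribution margin per unit = £200.96 − £87.53 = £113.43.
Since BE = FC / CM, FC = 29,664 × £113.43 = £3,364,787.52.

£3,364,787.52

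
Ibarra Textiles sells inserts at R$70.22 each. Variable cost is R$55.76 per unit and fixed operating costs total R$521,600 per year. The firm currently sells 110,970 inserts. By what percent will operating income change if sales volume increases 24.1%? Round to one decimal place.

At 110,970 units, contribution = 110,970 × R$14.46 = R$1,604,626.20.
Operating income = contribution − fixed costs = R$1,604,626.20 − R$521,600 = R$1,083,026.20.
Degree of operating leverage = R$1,604,626.20 / R$1,083,026.20 = 1.4816.
%ΔEBIT = DOL × %ΔSales = 1.4816 × +24.1% = +35.7%.

+35.7%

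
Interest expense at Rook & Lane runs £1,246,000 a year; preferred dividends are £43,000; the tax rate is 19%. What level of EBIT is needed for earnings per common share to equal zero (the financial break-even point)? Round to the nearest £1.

Preferred dividends are paid after tax, so their pre-tax equivalent is £43,000 ÷ (1 − 0.19) = £53,086.42.
Financial break-even EBIT = interest + D_p ÷ (1 − t) = £1,246,000 + £53,086.42 = £1,299,086.42.

£1,299,086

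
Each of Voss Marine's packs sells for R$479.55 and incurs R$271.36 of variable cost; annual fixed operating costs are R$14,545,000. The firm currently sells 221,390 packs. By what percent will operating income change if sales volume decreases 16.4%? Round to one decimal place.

-24.0%

Contribution at this volume is 221,390 × R$208.19 = R$46,091,184.10.
EBIT = R$46,091,184.10 − R$14,545,000 = R$31,546,184.10.
So DOL = total CM / EBIT = R$46,091,184.10 / R$31,546,184.10 = 1.4611.
Operating income changes by 1.4611 × -16.4% = -24.0%.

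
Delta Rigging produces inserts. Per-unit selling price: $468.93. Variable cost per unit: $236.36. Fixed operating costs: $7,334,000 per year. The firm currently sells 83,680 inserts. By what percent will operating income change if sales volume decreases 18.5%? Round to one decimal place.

At 83,680 units, contribution = 83,680 × $232.57 = $19,461,457.60.
Subtracting fixed costs: EBIT = $19,461,457.60 − $7,334,000 = $12,127,457.60.
So DOL = total CM / EBIT = $19,461,457.60 / $12,127,457.60 = 1.6047.
Operating income changes by 1.6047 × -18.5% = -29.7%.

-29.7%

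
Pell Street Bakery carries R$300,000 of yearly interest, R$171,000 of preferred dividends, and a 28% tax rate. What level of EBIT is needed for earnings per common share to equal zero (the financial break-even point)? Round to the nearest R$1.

Preferred dividends are paid after tax, so their pre-tax equivalent is R$171,000 ÷ (1 − 0.28) = R$237,500.00.
Financial break-even EBIT = interest + D_p ÷ (1 − t) = R$300,000 + R$237,500.00 = R$537,500.00.

R$537,500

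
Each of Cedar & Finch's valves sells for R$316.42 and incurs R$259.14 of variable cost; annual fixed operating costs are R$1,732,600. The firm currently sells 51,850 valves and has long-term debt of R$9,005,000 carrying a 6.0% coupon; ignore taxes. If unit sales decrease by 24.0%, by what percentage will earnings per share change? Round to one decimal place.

-102.3%

Total contribution margin = 51,850 × R$57.28 = R$2,969,968.00.
Subtracting fixed costs: EBIT = R$2,969,968.00 − R$1,732,600 = R$1,237,368.00.
Interest = R$540,300.00, so EBIT − I = R$697,068.00.
Degree of combined leverage = contribution ÷ (EBIT − I) = R$2,969,968.00 ÷ R$697,068.00 = 4.2607.
EPS therefore changes by 4.2607 × (-24.0%) = -102.3%.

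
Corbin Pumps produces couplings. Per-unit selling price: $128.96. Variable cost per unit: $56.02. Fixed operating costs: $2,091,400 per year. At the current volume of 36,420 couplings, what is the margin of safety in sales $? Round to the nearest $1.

Each unit contributes $128.96 − $56.02 = $72.94. Break-even units = $2,091,400 ÷ $72.94 = 28,672.88; break-even revenue = 28,672.88 × $128.96 = $3,697,654.84.
Actual sales revenue = 36,420 × $128.96 = $4,696,723.20.
Margin of safety = $4,696,723.20 − $3,697,654.84 = $999,068.

$999,068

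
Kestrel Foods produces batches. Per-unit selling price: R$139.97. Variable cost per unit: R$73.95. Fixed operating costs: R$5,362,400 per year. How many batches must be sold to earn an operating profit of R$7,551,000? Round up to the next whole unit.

Each unit contributes R$139.97 − R$73.95 = R$66.02.
Required volume = (fixed costs + target profit) ÷ CM = (R$5,362,400 + R$7,551,000) ÷ R$66.02 = 195,598.30, so 195,599 batches.

195,599 batches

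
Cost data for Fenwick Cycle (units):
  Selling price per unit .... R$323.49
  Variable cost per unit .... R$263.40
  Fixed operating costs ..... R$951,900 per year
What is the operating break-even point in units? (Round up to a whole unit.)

15,842 units

Each unit contributes R$323.49 − R$263.40 = R$60.09.
Break-even Q = R$951,900 / R$60.09 = 15,841.24 → 15,842 units.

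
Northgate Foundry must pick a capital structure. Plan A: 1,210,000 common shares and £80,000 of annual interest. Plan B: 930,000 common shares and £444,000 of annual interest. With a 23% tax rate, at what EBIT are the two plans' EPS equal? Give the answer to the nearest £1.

£1,653,000

At indifference, (EBIT − 80,000)(1 − t)/1,210,000 = (EBIT − 444,000)(1 − t)/930,000.
The (1 − t) factor cancels: (EBIT − 80,000) × 930,000 = (EBIT − 444,000) × 1,210,000.
Solving, EBIT = (444,000·1,210,000 − 80,000·930,000) / (1,210,000 − 930,000) = 462,840,000,000 / 280,000 = 1,653,000.00.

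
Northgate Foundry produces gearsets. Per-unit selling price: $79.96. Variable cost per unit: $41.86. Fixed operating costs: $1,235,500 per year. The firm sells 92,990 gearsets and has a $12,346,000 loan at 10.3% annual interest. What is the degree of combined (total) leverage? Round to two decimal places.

Total contribution margin = 92,990 × $38.10 = $3,542,919.00.
EBIT = $3,542,919.00 − $1,235,500 = $2,307,419.00. Interest = $1,271,638.00, so EBIT − I = $1,035,781.00.
DCL = contribution ÷ (EBIT − I) = $3,542,919.00 ÷ $1,035,781.00 = 3.4205.

3.42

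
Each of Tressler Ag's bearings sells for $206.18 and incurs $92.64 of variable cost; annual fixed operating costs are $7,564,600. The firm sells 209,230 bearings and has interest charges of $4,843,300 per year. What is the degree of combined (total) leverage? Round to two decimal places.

2.09

Total contribution margin = 209,230 × $113.54 = $23,755,974.20.
EBIT = $23,755,974.20 − $7,564,600 = $16,191,374.20. Interest = $4,843,300.00.
DOL = $23,755,974.20 ÷ $16,191,374.20 = 1.4672; DFL = $16,191,374.20 ÷ $11,348,074.20 = 1.4268.
Combined leverage = 1.4672 × 1.4268 = 2.0934.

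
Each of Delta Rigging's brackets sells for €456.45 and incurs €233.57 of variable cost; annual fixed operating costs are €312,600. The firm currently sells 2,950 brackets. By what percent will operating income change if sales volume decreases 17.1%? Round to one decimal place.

-32.6%

Total contribution margin = 2,950 × €222.88 = €657,496.00.
Subtracting fixed costs: EBIT = €657,496.00 − €312,600 = €344,896.00.
Degree of operating leverage = €657,496.00 / €344,896.00 = 1.9064.
%ΔEBIT = DOL × %ΔSales = 1.9064 × -17.1% = -32.6%.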